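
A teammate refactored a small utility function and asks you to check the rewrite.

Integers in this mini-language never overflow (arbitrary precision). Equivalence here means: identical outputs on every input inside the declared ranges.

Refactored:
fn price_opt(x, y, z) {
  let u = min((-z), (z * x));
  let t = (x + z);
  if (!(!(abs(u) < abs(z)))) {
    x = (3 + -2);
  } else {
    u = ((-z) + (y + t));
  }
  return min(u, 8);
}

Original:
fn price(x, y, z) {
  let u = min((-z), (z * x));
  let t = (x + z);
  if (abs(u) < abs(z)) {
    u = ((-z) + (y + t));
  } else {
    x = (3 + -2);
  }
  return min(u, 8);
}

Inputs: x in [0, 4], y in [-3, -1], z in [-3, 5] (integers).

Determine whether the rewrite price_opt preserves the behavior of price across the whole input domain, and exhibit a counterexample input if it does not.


Take x=0, y=-3, z=-3.
price: u = 0; t = -3; (abs(u) < abs(z)) -> true; u = -3; return -3
price_opt: u = 0; t = -3; (!(!(abs(u) < abs(z)))) -> true; x = 1; return 0
-3 vs 0 — the two versions disagree here.
verdict: not equivalent; witness: x=0, y=-3, z=-3


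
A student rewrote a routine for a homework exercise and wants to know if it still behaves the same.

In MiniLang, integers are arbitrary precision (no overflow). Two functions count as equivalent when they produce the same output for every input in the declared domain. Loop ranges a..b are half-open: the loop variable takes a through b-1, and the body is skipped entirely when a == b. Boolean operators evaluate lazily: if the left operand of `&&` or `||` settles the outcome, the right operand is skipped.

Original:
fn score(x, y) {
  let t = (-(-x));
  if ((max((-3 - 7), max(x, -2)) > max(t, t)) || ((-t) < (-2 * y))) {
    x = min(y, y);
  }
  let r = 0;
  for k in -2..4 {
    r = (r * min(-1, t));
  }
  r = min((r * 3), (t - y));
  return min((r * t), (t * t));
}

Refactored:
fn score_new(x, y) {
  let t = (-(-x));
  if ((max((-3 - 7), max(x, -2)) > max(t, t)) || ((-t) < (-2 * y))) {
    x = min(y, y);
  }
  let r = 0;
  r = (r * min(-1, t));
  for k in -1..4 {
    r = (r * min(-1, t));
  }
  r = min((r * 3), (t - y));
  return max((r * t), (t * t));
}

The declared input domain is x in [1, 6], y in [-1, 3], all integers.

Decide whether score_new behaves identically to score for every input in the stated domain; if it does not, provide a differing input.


Run the pair on x=1, y=-1.
score: t=1, then ((max((-3 - 7), max(x, -2)) > max(t, t)) || ((-t) < (-2 * y))) is true, then x=-1, then r=0, then (k=-2), then r=0, then (k=-1), then r=0, then (k=0), then r=0, then (k=1), then r=0, then (k=2), then r=0, then (k=3), then r=0, then r=0, then returns 0
score_new: t=1, then ((max((-3 - 7), max(x, -2)) > max(t, t)) || ((-t) < (-2 * y))) is true, then x=-1, then r=0, then r=0, then (k=-1), then r=0, then (k=0), then r=0, then (k=1), then r=0, then (k=2), then r=0, then (k=3), then r=0, then r=0, then returns 1
0 and 1 differ, so these are not the same function on this domain.
verdict: not equivalent; witness: x=1, y=-1


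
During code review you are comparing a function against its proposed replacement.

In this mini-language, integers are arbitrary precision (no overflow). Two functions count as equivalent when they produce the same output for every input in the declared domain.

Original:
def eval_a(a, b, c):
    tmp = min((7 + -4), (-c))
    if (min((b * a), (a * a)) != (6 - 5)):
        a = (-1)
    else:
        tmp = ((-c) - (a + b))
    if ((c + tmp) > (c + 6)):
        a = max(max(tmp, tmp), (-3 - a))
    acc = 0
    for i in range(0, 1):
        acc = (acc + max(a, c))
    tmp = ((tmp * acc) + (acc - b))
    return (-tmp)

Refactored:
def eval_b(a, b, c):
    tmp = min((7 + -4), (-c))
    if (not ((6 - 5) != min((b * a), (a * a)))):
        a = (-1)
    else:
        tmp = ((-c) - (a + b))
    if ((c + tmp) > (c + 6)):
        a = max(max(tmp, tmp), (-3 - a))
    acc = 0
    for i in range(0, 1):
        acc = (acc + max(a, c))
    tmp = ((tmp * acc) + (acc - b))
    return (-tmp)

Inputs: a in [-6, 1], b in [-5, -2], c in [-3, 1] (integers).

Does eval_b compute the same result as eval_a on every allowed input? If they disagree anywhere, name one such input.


At a=-6, b=-5, c=-3: eval_a gives -1, eval_b gives -215.
verdict: not equivalent; witness: a=-6, b=-5, c=-3


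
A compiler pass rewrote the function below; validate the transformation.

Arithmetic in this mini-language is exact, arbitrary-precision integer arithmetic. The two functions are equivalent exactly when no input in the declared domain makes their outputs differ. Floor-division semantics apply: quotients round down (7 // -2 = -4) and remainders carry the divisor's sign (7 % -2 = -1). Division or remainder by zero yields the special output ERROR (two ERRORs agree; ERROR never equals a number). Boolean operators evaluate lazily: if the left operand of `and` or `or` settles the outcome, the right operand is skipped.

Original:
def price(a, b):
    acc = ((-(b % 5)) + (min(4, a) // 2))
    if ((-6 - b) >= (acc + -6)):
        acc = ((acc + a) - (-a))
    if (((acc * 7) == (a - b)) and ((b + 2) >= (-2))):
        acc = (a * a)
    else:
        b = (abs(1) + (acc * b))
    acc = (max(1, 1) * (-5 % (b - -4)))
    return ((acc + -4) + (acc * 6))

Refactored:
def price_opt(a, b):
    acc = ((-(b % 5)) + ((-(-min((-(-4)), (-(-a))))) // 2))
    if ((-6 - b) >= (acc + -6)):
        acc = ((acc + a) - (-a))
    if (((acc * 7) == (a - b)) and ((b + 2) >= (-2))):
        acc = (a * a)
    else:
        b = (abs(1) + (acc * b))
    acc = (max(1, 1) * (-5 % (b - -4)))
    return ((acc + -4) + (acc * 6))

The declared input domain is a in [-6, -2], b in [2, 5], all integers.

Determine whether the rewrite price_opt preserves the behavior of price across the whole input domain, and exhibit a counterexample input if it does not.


Equivalent — the differences include same computation, different form, yet no declared input distinguishes the two.
Tracing a=-5, b=4: price: acc = -7; ((-6 - b) >= (acc + -6)) -> true; acc = -17; (((acc * 7) == (a - b)) and ((b + 2) >= (-2))) -> false; b = -67; acc = -5; return -39 | price_opt: acc = -7; ((-6 - b) >= (acc + -6)) -> true; acc = -17; (((acc * 7) == (a - b)) and ((b + 2) >= (-2))) -> false; b = -67; acc = -5; return -39 — matching result -39.
Checked all 20 inputs in the declared domain: the outputs agree on every one.
verdict: equivalent


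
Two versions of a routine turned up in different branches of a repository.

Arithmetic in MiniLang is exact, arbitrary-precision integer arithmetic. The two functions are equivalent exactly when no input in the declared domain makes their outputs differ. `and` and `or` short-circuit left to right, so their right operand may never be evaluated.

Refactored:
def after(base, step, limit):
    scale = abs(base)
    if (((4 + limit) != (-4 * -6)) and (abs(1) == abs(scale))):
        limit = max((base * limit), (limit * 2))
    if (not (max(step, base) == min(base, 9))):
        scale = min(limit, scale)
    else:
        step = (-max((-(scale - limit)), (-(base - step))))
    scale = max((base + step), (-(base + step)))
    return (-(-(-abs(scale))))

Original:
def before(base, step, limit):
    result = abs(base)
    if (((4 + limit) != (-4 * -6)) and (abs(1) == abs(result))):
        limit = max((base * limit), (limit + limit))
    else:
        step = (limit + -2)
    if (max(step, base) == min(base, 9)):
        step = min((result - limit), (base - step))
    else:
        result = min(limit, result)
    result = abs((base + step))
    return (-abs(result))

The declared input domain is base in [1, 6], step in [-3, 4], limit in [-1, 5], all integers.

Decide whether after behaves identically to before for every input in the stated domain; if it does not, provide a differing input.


There is a counterexample at base=2, step=-3, limit=5: -5 on one side, -1 on the other.
before: result := 2 | (((4 + limit) != (-4 * -6)) and (abs(1) == abs(result))): false | step := 3 | (max(step, base) == min(base, 9)): false | result := 2 | result := 5 | result -5
after: scale := 2 | (((4 + limit) != (-4 * -6)) and (abs(1) == abs(scale))): false | (not (max(step, base) == min(base, 9))): false | step := -3 | scale := 1 | result -1
verdict: not equivalent; witness: base=2, step=-3, limit=5


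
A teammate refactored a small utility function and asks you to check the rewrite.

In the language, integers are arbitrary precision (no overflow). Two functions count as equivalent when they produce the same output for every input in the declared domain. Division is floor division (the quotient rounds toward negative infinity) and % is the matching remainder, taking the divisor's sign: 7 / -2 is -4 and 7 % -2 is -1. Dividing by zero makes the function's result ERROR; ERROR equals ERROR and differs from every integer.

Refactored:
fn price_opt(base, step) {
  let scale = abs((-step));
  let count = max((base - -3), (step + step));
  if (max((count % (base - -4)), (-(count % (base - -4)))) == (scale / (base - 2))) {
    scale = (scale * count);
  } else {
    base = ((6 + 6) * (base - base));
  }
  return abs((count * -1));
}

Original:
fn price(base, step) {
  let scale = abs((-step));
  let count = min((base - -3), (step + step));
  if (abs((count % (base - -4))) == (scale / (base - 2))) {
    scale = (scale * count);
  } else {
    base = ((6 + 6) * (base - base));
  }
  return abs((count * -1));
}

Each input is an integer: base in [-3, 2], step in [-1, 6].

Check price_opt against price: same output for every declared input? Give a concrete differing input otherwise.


The rewrite breaks on base=-3, step=-1, where the results are 2 and 0.
price: scale becomes 1; next count becomes -2; next (abs((count % (base - -4))) == (scale / (base - 2))) evaluates to false; next base becomes 0; next final value 2
price_opt: scale becomes 1; next count becomes 0; next (max((count % (base - -4)), (-(count % (base - -4)))) == (scale / (base - 2))) evaluates to false; next base becomes 0; next final value 0
verdict: not equivalent; witness: base=-3, step=-1


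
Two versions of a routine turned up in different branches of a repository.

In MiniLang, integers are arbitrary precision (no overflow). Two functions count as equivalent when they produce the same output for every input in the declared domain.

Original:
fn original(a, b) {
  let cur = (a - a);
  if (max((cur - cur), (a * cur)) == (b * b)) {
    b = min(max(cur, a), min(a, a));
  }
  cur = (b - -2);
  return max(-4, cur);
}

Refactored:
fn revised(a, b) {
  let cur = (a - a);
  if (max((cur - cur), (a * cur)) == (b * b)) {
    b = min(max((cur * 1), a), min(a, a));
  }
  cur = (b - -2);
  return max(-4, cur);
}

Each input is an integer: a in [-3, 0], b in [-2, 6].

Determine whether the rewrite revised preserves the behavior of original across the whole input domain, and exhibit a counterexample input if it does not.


This is a faithful refactor — constant usage differs; and arithmetic usage differs, but the computed results match everywhere.
One worked example (a=-1, b=-2) — original: cur = 0; (max((cur - cur), (a * cur)) == (b * b)) -> false; cur = 0; return 0; revised: cur = 0; (max((cur - cur), (a * cur)) == (b * b)) -> false; cur = 0; return 0; agreement on 0.
Every one of the 36 inputs gives matching results.
verdict: equivalent


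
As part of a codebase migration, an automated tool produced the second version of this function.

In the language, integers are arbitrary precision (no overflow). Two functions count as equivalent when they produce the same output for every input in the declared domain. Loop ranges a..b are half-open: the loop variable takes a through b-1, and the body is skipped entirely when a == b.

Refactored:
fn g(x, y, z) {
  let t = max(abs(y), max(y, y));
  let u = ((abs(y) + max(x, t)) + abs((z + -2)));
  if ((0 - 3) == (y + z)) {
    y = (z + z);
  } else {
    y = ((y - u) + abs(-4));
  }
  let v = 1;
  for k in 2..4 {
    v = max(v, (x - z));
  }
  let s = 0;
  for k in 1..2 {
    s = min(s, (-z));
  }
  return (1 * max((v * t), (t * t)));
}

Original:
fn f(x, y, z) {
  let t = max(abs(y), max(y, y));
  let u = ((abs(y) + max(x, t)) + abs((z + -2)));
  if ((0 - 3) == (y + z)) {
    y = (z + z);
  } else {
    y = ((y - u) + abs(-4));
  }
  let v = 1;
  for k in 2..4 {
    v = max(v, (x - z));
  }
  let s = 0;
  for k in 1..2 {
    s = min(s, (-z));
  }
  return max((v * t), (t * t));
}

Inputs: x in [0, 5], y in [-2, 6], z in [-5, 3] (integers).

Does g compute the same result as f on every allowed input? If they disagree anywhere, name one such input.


Behavior is preserved: although arithmetic usage differs; also constant usage differs, the outputs never diverge.
Spot check at x=4, y=1, z=0 — f: t becomes 1; next u becomes 7; next ((0 - 3) == (y + z)) evaluates to false; next y becomes -2; next v becomes 1; next at k=2:; next v becomes 4; next at k=3:; next v becomes 4; next s becomes 0; next at k=1:; next s becomes 0; next final value 4. g: t becomes 1; next u becomes 7; next ((0 - 3) == (y + z)) evaluates to false; next y becomes -2; next v becomes 1; next at k=2:; next v becomes 4; next at k=3:; next v becomes 4; next s becomes 0; next at k=1:; next s becomes 0; next final value 4. Both give 4.
An exhaustive pass over the 486 declared inputs shows identical outputs.
verdict: equivalent


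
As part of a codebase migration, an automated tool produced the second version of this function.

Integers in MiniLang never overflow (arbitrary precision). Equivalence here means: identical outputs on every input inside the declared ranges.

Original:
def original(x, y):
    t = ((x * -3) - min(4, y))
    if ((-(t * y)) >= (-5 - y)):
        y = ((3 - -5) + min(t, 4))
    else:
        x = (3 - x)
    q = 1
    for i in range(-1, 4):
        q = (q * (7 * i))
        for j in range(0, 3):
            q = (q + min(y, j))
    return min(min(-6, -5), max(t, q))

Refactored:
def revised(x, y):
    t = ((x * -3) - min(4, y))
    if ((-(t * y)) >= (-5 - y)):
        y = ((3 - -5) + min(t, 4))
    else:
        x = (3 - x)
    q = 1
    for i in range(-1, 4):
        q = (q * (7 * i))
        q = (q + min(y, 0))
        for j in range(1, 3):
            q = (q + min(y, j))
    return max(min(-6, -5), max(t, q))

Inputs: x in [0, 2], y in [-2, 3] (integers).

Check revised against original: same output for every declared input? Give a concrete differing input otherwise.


The rewrite breaks on x=0, y=-2, where the results are -6 and 7122.
original: t becomes 2; next ((-(t * y)) >= (-5 - y)) evaluates to true; next y becomes 10; next q becomes 1; next at i=-1:; next q becomes -7; next at j=0:; next q becomes -7; next at j=1:; next q becomes -6; next at j=2:; next q becomes -4; next at i=0:; next q becomes 0; next at j=0:; next q becomes 0; next at j=1:; next q becomes 1; next at j=2:; next q becomes 3; next at i=1:; next q becomes 21; next at j=0:; next q becomes 21; next at j=1:; next q becomes 22; next at j=2:; next q becomes 24; next at i=2:; next q becomes 336; next at j=0:; next q becomes 336; next at j=1:; next q becomes 337; next at j=2:; next q becomes 339; next at i=3:; next q becomes 7119; next at j=0:; next q becomes 7119; next at j=1:; next q becomes 7120; next at j=2:; next q becomes 7122; next final value -6
revised: t becomes 2; next ((-(t * y)) >= (-5 - y)) evaluates to true; next y becomes 10; next q becomes 1; next at i=-1:; next q becomes -7; next q becomes -7; next at j=1:; next q becomes -6; next at j=2:; next q becomes -4; next at i=0:; next q becomes 0; next q becomes 0; next at j=1:; next q becomes 1; next at j=2:; next q becomes 3; next at i=1:; next q becomes 21; next q becomes 21; next at j=1:; next q becomes 22; next at j=2:; next q becomes 24; next at i=2:; next q becomes 336; next q becomes 336; next at j=1:; next q becomes 337; next at j=2:; next q becomes 339; next at i=3:; next q becomes 7119; next q becomes 7119; next at j=1:; next q becomes 7120; next at j=2:; next q becomes 7122; next final value 7122
verdict: not equivalent; witness: x=0, y=-2


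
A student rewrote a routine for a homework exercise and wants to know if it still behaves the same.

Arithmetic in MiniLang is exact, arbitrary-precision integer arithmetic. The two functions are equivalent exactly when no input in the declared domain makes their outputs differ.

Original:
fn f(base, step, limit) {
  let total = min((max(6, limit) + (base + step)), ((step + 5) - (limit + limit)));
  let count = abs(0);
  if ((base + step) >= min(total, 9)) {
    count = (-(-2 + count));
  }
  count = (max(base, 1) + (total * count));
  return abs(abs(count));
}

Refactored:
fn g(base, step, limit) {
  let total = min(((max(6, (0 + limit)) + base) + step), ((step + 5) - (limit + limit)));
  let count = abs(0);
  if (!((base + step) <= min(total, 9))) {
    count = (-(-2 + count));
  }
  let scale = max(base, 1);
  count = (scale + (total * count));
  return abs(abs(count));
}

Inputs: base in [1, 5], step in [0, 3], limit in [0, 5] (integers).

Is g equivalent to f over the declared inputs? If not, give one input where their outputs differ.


Input base=1, step=0, limit=2: 3 from f versus 1 from g.
verdict: not equivalent; witness: base=1, step=0, limit=2


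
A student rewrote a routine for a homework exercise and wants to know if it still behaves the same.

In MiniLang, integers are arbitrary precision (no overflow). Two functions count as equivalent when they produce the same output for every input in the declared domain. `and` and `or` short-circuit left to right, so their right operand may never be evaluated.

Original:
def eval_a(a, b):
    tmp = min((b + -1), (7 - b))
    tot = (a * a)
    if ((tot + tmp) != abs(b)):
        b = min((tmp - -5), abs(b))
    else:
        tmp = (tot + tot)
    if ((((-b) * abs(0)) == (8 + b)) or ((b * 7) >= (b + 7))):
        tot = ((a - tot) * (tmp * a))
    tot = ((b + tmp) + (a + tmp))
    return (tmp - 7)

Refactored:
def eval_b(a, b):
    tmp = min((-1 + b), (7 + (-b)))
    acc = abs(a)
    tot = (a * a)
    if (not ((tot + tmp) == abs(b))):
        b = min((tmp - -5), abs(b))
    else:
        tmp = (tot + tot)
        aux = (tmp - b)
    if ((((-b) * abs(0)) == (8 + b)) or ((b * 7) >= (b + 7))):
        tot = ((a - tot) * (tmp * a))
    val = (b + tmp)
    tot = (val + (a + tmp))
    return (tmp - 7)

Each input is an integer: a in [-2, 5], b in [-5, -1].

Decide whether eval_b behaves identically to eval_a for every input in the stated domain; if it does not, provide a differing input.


The two versions differ — the changes include arithmetic usage differs, plus boolean connective usage differs, plus comparison usage differs, plus local variable names differ, plus statement counts differ, plus min/max/abs usage differs.
Spot check at a=0, b=-2 — eval_a: tmp becomes -3; next tot becomes 0; next ((tot + tmp) != abs(b)) evaluates to true; next b becomes 2; next ((((-b) * abs(0)) == (8 + b)) or ((b * 7) >= (b + 7))) evaluates to true; next tot becomes 0; next tot becomes -4; next final value -10. eval_b: tmp becomes -3; next acc becomes 0; next tot becomes 0; next (not ((tot + tmp) == abs(b))) evaluates to true; next b becomes 2; next ((((-b) * abs(0)) == (8 + b)) or ((b * 7) >= (b + 7))) evaluates to true; next tot becomes 0; next val becomes -1; next tot becomes -4; next final value -10. Both give -10.
Checked all 40 inputs in the declared domain: the outputs agree on every one.
verdict: equivalent


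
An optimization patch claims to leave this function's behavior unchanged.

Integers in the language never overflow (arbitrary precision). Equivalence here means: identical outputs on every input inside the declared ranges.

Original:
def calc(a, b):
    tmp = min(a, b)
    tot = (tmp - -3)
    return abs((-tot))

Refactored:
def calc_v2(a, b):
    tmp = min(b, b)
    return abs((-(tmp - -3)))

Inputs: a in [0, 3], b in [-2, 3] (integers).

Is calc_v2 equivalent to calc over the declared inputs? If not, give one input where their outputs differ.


a=0, b=1 yields 3 from calc but 4 from calc_v2.
verdict: not equivalent; witness: a=0, b=1


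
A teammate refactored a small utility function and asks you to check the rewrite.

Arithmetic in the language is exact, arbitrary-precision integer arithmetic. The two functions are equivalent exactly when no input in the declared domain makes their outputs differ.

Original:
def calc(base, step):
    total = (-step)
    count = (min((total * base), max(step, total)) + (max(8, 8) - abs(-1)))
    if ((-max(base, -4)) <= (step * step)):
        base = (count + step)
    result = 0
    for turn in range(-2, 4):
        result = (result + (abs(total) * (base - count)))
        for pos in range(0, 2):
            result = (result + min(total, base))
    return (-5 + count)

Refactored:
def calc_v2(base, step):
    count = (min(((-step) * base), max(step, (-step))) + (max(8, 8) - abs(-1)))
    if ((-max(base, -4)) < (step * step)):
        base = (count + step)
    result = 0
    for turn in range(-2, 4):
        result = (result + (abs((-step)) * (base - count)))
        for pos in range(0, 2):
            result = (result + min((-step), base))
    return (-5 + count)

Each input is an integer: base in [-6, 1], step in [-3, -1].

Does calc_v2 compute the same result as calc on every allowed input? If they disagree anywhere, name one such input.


Although `((-max(base, -4)) <= (step * step))` became `((-max(base, -4)) < (step * step))`, no input in the stated domain can expose it.
As a probe, take base=-3, step=-2: calc runs total = 2; count = 1; ((-max(base, -4)) <= (step * step)) -> true; base = -1; result = 0; [turn=-2]; result = -4; [pos=0]; result = -5; [pos=1]; result = -6; [turn=-1]; result = -10; [pos=0]; result = -11; [pos=1]; result = -12; [turn=0]; result = -16; [pos=0]; result = -17; [pos=1]; result = -18; [turn=1]; result = -22; [pos=0]; result = -23; [pos=1]; result = -24; [turn=2]; result = -28; [pos=0]; result = -29; [pos=1]; result = -30; [turn=3]; result = -34; [pos=0]; result = -35; [pos=1]; result = -36; return -4; calc_v2 runs count = 1; ((-max(base, -4)) < (step * step)) -> true; base = -1; result = 0; [turn=-2]; result = -4; [pos=0]; result = -5; [pos=1]; result = -6; [turn=-1]; result = -10; [pos=0]; result = -11; [pos=1]; result = -12; [turn=0]; result = -16; [pos=0]; result = -17; [pos=1]; result = -18; [turn=1]; result = -22; [pos=0]; result = -23; [pos=1]; result = -24; [turn=2]; result = -28; [pos=0]; result = -29; [pos=1]; result = -30; [turn=3]; result = -34; [pos=0]; result = -35; [pos=1]; result = -36; return -4; both end at -4.
Sweeping the whole domain (24 inputs) finds no disagreement.
verdict: equivalent


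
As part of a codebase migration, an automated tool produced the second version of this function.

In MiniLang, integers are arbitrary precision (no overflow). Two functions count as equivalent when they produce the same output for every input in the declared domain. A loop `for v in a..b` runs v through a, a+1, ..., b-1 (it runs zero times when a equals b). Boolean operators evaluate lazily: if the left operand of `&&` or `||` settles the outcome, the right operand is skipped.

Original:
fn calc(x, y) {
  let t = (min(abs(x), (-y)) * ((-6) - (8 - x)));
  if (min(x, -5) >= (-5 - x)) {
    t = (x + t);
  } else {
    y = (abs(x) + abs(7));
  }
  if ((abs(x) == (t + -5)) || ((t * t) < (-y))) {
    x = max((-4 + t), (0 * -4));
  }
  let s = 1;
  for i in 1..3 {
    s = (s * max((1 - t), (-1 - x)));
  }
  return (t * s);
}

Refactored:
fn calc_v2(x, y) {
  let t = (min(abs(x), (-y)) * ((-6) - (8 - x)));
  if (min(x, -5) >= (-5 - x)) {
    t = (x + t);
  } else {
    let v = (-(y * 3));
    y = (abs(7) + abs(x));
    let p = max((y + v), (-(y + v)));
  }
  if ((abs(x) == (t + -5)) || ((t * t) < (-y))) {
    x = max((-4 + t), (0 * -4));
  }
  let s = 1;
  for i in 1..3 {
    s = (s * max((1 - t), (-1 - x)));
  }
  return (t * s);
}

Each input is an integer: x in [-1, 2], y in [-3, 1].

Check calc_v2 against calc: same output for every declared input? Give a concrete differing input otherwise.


Behavior is preserved: although constant usage differs; min/max/abs usage differs; statement counts differ; local variable names differ; arithmetic usage differs, the outputs never diverge.
One worked example (x=2, y=-3) — calc: t := -24 | (min(x, -5) >= (-5 - x)): true | t := -22 | ((abs(x) == (t + -5)) || ((t * t) < (-y))): false | s := 1 | iter i=1: | s := 23 | iter i=2: | s := 529 | result -11638; calc_v2: t := -24 | (min(x, -5) >= (-5 - x)): true | t := -22 | ((abs(x) == (t + -5)) || ((t * t) < (-y))): false | s := 1 | iter i=1: | s := 23 | iter i=2: | s := 529 | result -11638; agreement on -11638.
Checked all 20 inputs in the declared domain: the outputs agree on every one.
verdict: equivalent


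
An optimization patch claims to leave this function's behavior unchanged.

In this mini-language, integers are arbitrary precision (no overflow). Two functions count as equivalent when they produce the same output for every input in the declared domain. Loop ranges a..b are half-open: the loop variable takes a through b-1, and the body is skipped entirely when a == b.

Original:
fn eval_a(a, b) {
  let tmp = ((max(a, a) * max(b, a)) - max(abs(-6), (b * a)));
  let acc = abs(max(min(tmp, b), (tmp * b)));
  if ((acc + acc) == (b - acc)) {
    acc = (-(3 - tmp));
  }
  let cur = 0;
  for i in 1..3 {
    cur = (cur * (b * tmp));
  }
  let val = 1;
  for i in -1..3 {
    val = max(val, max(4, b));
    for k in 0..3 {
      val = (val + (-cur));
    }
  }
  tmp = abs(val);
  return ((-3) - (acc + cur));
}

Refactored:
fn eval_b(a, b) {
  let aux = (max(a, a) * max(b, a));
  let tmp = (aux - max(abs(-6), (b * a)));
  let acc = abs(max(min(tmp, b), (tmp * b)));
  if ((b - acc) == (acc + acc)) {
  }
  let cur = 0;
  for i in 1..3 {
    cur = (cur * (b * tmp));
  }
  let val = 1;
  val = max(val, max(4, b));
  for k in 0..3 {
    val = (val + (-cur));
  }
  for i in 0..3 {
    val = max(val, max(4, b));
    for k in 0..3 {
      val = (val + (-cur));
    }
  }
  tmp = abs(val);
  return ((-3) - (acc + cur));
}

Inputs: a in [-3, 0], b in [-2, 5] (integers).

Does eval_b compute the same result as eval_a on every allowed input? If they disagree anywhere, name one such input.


a=-3, b=0 yields 6 from eval_a but -3 from eval_b.
verdict: not equivalent; witness: a=-3, b=0


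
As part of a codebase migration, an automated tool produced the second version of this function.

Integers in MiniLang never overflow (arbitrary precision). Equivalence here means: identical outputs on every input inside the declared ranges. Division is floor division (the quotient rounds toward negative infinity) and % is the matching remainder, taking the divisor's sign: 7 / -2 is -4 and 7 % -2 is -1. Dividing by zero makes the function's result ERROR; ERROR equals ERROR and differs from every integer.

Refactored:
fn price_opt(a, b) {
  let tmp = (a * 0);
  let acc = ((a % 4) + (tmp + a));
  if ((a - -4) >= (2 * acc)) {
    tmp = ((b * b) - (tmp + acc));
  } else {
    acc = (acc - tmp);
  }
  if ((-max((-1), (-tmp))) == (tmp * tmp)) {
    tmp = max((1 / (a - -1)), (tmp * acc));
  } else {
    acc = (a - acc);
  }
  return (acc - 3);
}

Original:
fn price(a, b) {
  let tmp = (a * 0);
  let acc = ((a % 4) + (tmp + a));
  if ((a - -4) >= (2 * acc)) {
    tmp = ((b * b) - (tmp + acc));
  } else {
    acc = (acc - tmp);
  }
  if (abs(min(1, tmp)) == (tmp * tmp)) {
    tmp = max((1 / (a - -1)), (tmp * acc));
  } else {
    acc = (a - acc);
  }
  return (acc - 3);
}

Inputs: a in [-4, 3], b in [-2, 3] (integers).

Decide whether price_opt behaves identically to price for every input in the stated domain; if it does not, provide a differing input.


On input a=1, b=-1, price returns -1 while price_opt returns -4.
verdict: not equivalent; witness: a=1, b=-1


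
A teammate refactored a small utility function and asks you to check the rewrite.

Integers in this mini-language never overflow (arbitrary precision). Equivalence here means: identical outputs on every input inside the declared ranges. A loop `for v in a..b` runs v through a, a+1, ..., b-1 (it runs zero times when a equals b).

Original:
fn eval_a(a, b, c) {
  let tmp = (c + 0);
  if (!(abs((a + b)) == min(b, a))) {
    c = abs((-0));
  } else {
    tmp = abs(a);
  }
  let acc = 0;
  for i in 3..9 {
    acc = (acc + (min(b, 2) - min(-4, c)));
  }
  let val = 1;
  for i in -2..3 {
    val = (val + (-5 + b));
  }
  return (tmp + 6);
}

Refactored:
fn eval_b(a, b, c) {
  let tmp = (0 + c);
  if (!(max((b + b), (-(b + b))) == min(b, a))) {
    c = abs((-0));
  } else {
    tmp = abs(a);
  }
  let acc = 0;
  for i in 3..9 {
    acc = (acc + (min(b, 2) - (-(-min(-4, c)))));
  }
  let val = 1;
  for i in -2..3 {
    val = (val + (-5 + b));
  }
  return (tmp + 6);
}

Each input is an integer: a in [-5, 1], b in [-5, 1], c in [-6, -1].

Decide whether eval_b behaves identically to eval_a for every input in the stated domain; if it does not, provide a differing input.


There is a counterexample at a=1, b=0, c=-6: 0 on one side, 7 on the other.
eval_a: tmp becomes -6; next (!(abs((a + b)) == min(b, a))) evaluates to true; next c becomes 0; next acc becomes 0; next at i=3:; next acc becomes 4; next at i=4:; next acc becomes 8; next at i=5:; next acc becomes 12; next at i=6:; next acc becomes 16; next at i=7:; next acc becomes 20; next at i=8:; next acc becomes 24; next val becomes 1; next at i=-2:; next val becomes -4; next at i=-1:; next val becomes -9; next at i=0:; next val becomes -14; next at i=1:; next val becomes -19; next at i=2:; next val becomes -24; next final value 0
eval_b: tmp becomes -6; next (!(max((b + b), (-(b + b))) == min(b, a))) evaluates to false; next tmp becomes 1; next acc becomes 0; next at i=3:; next acc becomes 6; next at i=4:; next acc becomes 12; next at i=5:; next acc becomes 18; next at i=6:; next acc becomes 24; next at i=7:; next acc becomes 30; next at i=8:; next acc becomes 36; next val becomes 1; next at i=-2:; next val becomes -4; next at i=-1:; next val becomes -9; next at i=0:; next val becomes -14; next at i=1:; next val becomes -19; next at i=2:; next val becomes -24; next final value 7
verdict: not equivalent; witness: a=1, b=0, c=-6


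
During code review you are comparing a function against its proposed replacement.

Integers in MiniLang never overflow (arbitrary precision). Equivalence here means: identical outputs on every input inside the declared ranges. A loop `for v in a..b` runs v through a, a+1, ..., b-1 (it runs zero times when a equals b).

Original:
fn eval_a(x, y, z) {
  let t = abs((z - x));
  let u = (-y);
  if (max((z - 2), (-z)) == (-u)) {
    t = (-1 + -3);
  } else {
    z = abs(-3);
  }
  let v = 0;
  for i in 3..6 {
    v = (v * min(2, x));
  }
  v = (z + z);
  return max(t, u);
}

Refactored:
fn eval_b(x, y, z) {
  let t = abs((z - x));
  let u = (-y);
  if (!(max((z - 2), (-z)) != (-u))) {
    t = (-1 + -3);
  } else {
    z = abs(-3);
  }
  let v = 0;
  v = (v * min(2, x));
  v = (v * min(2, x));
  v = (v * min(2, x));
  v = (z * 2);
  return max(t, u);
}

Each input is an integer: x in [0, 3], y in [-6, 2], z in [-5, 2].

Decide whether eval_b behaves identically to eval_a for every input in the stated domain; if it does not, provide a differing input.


The two are interchangeable: min/max/abs usage differs, and boolean connective usage differs, and arithmetic usage differs, and loop structure differs, and comparison usage differs, and constant usage differs, and statement counts differ, and local variable names differ, and every declared input agrees.
One worked example (x=0, y=0, z=2) — eval_a: t becomes 2; next u becomes 0; next (max((z - 2), (-z)) == (-u)) evaluates to true; next t becomes -4; next v becomes 0; next at i=3:; next v becomes 0; next at i=4:; next v becomes 0; next at i=5:; next v becomes 0; next v becomes 4; next final value 0; eval_b: t becomes 2; next u becomes 0; next (!(max((z - 2), (-z)) != (-u))) evaluates to true; next t becomes -4; next v becomes 0; next v becomes 0; next v becomes 0; next v becomes 0; next v becomes 4; next final value 0; agreement on 0.
Every one of the 288 inputs gives matching results.
verdict: equivalent


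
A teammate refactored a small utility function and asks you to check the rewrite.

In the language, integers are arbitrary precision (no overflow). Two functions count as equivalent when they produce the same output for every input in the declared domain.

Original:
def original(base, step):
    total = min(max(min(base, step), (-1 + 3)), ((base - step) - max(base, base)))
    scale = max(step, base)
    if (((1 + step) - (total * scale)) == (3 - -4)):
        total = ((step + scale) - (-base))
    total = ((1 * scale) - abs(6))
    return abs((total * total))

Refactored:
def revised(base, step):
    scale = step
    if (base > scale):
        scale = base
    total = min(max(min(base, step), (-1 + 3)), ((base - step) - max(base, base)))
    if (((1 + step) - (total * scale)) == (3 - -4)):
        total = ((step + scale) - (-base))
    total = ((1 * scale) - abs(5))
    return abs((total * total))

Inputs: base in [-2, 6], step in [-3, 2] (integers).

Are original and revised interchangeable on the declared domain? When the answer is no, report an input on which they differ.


base=-2, step=-3 yields 64 from original but 49 from revised.
verdict: not equivalent; witness: base=-2, step=-3


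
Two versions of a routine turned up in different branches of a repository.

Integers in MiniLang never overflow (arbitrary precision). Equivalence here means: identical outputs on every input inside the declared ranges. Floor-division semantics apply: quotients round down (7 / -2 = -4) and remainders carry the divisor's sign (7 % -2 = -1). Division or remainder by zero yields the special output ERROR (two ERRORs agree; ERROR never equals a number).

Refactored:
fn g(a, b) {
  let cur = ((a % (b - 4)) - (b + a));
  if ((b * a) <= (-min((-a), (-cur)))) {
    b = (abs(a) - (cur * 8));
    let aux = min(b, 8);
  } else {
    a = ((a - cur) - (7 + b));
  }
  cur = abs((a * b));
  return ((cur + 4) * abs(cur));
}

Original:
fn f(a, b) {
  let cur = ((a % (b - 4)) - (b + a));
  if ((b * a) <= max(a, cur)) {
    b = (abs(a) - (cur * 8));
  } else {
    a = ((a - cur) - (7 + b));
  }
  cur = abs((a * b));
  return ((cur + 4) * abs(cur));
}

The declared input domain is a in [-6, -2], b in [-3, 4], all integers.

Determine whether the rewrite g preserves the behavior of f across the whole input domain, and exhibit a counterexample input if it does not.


Among the additions is an assignment to `aux` whose value nothing reads, and its value is discarded; all 40 inputs agree.
verdict: equivalent


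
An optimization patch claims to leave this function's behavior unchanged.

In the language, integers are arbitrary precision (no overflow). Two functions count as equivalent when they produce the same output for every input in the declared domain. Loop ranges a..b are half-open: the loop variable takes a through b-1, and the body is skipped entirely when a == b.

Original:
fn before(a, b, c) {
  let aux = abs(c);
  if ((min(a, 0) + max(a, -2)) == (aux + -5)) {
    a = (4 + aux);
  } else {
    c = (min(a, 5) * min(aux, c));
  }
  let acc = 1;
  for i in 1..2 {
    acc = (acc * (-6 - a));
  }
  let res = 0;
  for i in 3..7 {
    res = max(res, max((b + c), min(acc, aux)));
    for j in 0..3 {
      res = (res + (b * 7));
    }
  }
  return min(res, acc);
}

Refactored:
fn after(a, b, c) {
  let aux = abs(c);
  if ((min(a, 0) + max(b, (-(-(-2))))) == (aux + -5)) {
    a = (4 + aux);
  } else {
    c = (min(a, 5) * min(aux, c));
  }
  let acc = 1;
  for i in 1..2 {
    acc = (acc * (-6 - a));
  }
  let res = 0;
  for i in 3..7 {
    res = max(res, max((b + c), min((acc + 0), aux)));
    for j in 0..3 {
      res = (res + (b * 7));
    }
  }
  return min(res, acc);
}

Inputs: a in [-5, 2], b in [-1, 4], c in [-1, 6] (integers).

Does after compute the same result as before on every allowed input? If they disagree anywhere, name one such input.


Try a=-5, b=0, c=0.
before: aux becomes 0; next ((min(a, 0) + max(a, -2)) == (aux + -5)) evaluates to false; next c becomes 0; next acc becomes 1; next at i=1:; next acc becomes -1; next res becomes 0; next at i=3:; next res becomes 0; next at j=0:; next res becomes 0; next at j=1:; next res becomes 0; next at j=2:; next res becomes 0; next at i=4:; next res becomes 0; next at j=0:; next res becomes 0; next at j=1:; next res becomes 0; next at j=2:; next res becomes 0; next at i=5:; next res becomes 0; next at j=0:; next res becomes 0; next at j=1:; next res becomes 0; next at j=2:; next res becomes 0; next at i=6:; next res becomes 0; next at j=0:; next res becomes 0; next at j=1:; next res becomes 0; next at j=2:; next res becomes 0; next final value -1
after: aux becomes 0; next ((min(a, 0) + max(b, (-(-(-2))))) == (aux + -5)) evaluates to true; next a becomes 4; next acc becomes 1; next at i=1:; next acc becomes -10; next res becomes 0; next at i=3:; next res becomes 0; next at j=0:; next res becomes 0; next at j=1:; next res becomes 0; next at j=2:; next res becomes 0; next at i=4:; next res becomes 0; next at j=0:; next res becomes 0; next at j=1:; next res becomes 0; next at j=2:; next res becomes 0; next at i=5:; next res becomes 0; next at j=0:; next res becomes 0; next at j=1:; next res becomes 0; next at j=2:; next res becomes 0; next at i=6:; next res becomes 0; next at j=0:; next res becomes 0; next at j=1:; next res becomes 0; next at j=2:; next res becomes 0; next final value -10
-1 != -10, so the rewrite changes behavior.
verdict: not equivalent; witness: a=-5, b=0, c=0


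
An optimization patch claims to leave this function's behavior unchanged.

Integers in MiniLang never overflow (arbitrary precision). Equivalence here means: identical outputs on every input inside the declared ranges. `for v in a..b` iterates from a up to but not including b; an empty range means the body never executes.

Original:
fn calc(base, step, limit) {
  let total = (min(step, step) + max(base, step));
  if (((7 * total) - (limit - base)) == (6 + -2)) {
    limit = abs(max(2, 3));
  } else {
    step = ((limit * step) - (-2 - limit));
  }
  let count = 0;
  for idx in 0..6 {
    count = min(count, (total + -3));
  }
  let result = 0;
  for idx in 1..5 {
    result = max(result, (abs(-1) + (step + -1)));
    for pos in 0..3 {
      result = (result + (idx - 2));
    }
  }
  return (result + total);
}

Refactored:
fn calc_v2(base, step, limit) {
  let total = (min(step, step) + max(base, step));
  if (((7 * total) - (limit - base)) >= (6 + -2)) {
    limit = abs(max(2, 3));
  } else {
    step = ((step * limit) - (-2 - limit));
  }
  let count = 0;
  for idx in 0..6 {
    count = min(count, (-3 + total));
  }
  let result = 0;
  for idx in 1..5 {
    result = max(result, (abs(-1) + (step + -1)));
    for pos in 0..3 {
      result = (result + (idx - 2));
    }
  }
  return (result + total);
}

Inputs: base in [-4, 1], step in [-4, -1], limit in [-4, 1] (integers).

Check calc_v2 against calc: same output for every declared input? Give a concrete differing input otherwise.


Not equivalent: base=1, step=-1, limit=-4 separates them (11 vs 8).
calc: total becomes 0; next (((7 * total) - (limit - base)) == (6 + -2)) evaluates to false; next step becomes 2; next count becomes 0; next at idx=0:; next count becomes -3; next at idx=1:; next count becomes -3; next at idx=2:; next count becomes -3; next at idx=3:; next count becomes -3; next at idx=4:; next count becomes -3; next at idx=5:; next count becomes -3; next result becomes 0; next at idx=1:; next result becomes 2; next at pos=0:; next result becomes 1; next at pos=1:; next result becomes 0; next at pos=2:; next result becomes -1; next at idx=2:; next result becomes 2; next at pos=0:; next result becomes 2; next at pos=1:; next result becomes 2; next at pos=2:; next result becomes 2; next at idx=3:; next result becomes 2; next at pos=0:; next result becomes 3; next at pos=1:; next result becomes 4; next at pos=2:; next result becomes 5; next at idx=4:; next result becomes 5; next at pos=0:; next result becomes 7; next at pos=1:; next result becomes 9; next at pos=2:; next result becomes 11; next final value 11
calc_v2: total becomes 0; next (((7 * total) - (limit - base)) >= (6 + -2)) evaluates to true; next limit becomes 3; next count becomes 0; next at idx=0:; next count becomes -3; next at idx=1:; next count becomes -3; next at idx=2:; next count becomes -3; next at idx=3:; next count becomes -3; next at idx=4:; next count becomes -3; next at idx=5:; next count becomes -3; next result becomes 0; next at idx=1:; next result becomes 0; next at pos=0:; next result becomes -1; next at pos=1:; next result becomes -2; next at pos=2:; next result becomes -3; next at idx=2:; next result becomes -1; next at pos=0:; next result becomes -1; next at pos=1:; next result becomes -1; next at pos=2:; next result becomes -1; next at idx=3:; next result becomes -1; next at pos=0:; next result becomes 0; next at pos=1:; next result becomes 1; next at pos=2:; next result becomes 2; next at idx=4:; next result becomes 2; next at pos=0:; next result becomes 4; next at pos=1:; next result becomes 6; next at pos=2:; next result becomes 8; next final value 8
verdict: not equivalent; witness: base=1, step=-1, limit=-4
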